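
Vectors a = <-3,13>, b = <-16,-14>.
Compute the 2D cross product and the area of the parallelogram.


cross = -3*(-14) - 13*(-16) = 42 + 208 = 250
Parallelogram area = |250| = 250

cross = 250, parallelogram area = 250


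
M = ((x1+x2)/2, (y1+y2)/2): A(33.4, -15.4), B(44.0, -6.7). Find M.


Mx = (33.4 + 44.0)/2 = 77.4/2 = 38.7000
My = (-15.4 - 6.7)/2 = -22.1/2 = -11.0500

(38.7000, -11.0500)


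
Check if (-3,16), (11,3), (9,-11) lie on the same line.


-3*(3+ 11) + 11*(-11-16) + 9*(16-3)
= -42 - 297 + 117 = -222

No, not collinear (determinant = -222)


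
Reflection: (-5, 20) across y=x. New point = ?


Reflection rule for y=x: (y, x)
(-5, 20) -> (20, -5)

(20, -5)


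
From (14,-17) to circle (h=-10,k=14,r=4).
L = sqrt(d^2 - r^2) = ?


d = sqrt((14+ 10)^2 + (-17-14)^2) = sqrt(576+961) = 39.2046
L = sqrt(1537.0000 - 16) = sqrt(1521.0000) = 39.0000

39.0000


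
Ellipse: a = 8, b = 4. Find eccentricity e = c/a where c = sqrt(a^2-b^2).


c = sqrt(64-16) = sqrt(48) = 6.9282
e = c/a = sqrt(48)/8 = 0.8660

e = 0.8660


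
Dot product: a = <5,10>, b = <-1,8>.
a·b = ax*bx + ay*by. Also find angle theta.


a·b = 5*(-1) + 10*8 = -5 + 80 = 75
|a| = sqrt(25+100) = 11.1803
|b| = sqrt(1+64) = 8.0623
cos(theta) = 75/(sqrt(125)*sqrt(65)) = 75/sqrt(8125) = 0.832050
theta = arccos(75/sqrt(8125)) = 33.6901 degrees

a·b = 75, theta = 33.6901 deg


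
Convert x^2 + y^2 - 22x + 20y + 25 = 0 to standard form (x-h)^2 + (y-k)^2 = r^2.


h = -D/2 = 22/2 = 11
k = -E/2 = -20/2 = -10
r^2 = h^2 + k^2 - F = 121 + 100 - 25 = 196
r = 14

Center (11, -10), radius = 14


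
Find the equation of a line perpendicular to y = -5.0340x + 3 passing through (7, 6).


Perpendicular slope = -1/m1 = -1/(-5.0340) = 0.1986
b2 = y0 - m2*x0 = 6 + 7/(-5.0340) = 6 - 1.3905 = 4.6095

y = 0.1986x + 4.6095


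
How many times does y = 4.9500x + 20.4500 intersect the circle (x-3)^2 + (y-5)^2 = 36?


Substitute y = 4.9500x + 20.4500: (x-3)^2 + (4.9500x+20.4500-5)^2 = 36
Expand to Ax^2 + Bx + C = 0, where b-k = 15.45
A = 1+m^2 = 25.5025
B = 2(m(b-k) - h) = 2(4.9500*15.45 - 3) = 146.955
C = h^2 + (b-k)^2 - r^2 = 9 + 238.7025 - 36 = 211.7025
disc = B^2-4AC = 21595.7720 - 21595.7720 = 0
disc = 0

1 intersection point (tangent)


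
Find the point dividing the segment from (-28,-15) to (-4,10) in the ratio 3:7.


Px = (3*(-4) + 7*(-28))/10 = -208/10 = -20.8000
Py = (3*10 + 7*(-15))/10 = -75/10 = -7.5000

P = (-20.8000, -7.5000)


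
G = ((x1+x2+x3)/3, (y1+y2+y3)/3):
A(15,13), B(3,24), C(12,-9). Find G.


Gx = (15+3+12)/3 = 30/3 = 10.0000
Gy = (13+24- 9)/3 = 28/3 = 9.3333

G = (10.0000, 9.3333)


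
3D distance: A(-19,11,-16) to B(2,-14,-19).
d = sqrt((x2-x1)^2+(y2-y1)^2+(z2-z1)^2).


dx=21, dy=-25, dz=-3
d = sqrt(441+625+9) = sqrt(1075) = 32.7872

32.7872


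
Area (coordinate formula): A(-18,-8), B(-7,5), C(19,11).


-18*(5-11) = 108
-7*(11+ 8) = -133
19*(-8-5) = -247
sum = -272
Area = |-272|/2 = 136.0000

136.0000 sq units


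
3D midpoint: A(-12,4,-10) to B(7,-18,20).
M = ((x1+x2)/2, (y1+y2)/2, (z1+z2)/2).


Mx = (-12+7)/2 = -2.5000
My = (4- 18)/2 = -7.0000
Mz = (-10+20)/2 = 5.0000

M = (-2.5000, -7.0000, 5.0000)


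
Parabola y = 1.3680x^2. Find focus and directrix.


a = 1.3680
1/(4a) = 0.1827
Focus = (0, 0.1827)
Directrix: y = -0.1827

Focus = (0, 0.1827), Directrix: y = -0.1827


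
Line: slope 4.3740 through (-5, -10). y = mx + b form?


y + 10 = 4.3740(x + 5)
y = 4.3740x - 10 - 4.3740*(-5)
y = 4.3740x + 11.8700

y = 4.3740x + 11.8700


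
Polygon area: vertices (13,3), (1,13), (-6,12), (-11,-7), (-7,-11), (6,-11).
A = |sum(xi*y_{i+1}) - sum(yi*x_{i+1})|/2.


sum(xi*y_{i+1}) = 13*13 + 1*12 - 6*(-7) - 11*(-11) - 7*(-11) + 6*3 = 439
sum(yi*x_{i+1}) = 3*1 + 13*(-6) + 12*(-11) - 7*(-7) - 11*6 - 11*13 = -367
Area = |439 + 367|/2 = 806/2 = 403.0000

403.0000 sq units


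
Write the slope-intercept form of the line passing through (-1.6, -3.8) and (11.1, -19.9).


m = (-16.1)/(12.7) = -1.2677
b = y1 - m*x1 = -3.8 - (-16.1*(-1.6))/(12.7) = -3.8 - 2.0283 = -5.8283

y = -1.2677x - 5.8283


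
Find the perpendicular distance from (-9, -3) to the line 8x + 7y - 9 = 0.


|8*(-9) + 7*(-3) - 9| = |-102| = 102
sqrt(64 + 49) = sqrt(113) = 10.6301
d = 102/sqrt(113) = 9.5954

9.5954


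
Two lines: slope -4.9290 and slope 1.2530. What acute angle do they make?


m1-m2 = -6.182
1+m1*m2 = -5.176037
tan(theta) = |-6.182/(-5.176037)| = 1.194350
theta = arctan(|-6.182/(-5.176037)|) = 50.0614 degrees (acute angle)

50.0614 degrees


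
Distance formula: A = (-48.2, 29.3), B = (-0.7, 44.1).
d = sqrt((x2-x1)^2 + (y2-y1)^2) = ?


dx = -0.7 + 48.2 = 47.5
dy = 44.1 - 29.3 = 14.8
d = sqrt(2256.25 + 219.04) = sqrt(2475.29) = 49.7523

49.7523


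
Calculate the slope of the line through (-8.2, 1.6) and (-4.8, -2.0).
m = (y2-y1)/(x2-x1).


dy = -2.0 - 1.6 = -3.6
dx = -4.8 + 8.2 = 3.4
m = -3.6/3.4 = -1.0588

m = -1.0588


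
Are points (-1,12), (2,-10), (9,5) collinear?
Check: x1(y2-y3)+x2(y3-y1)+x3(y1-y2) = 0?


-1*(-10-5) + 2*(5-12) + 9*(12+ 10)
= 15 - 14 + 198 = 199

No, not collinear (determinant = 199)


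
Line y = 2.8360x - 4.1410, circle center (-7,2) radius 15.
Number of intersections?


Substitute y = 2.8360x - 4.1410: (x+ 7)^2 + (2.8360x- 4.1410-2)^2 = 225
Expand to Ax^2 + Bx + C = 0, where b-k = -6.141
A = 1+m^2 = 9.042896
B = 2(m(b-k) - h) = 2(2.8360*(-6.141) + 7) = -20.831752
C = h^2 + (b-k)^2 - r^2 = 49 + 37.711881 - 225 = -138.288119
disc = B^2-4AC = 433.9619 + 5002.1003 = 5436.0622
disc > 0

2 intersection points


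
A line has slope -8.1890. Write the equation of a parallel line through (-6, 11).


Parallel lines have equal slopes.
m2 = -8.1890
b2 = 11 + 8.1890*(-6) = -38.1340

y = -8.1890x - 38.1340


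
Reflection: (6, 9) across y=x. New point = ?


Reflection rule for y=x: (y, x)
(6, 9) -> (9, 6)

(9, 6)


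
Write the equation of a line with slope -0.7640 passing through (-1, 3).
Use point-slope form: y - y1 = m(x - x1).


y - 3 = -0.7640(x + 1)
y = -0.7640x + 3 + 0.7640*(-1)
y = -0.7640x + 2.2360

y = -0.7640x + 2.2360


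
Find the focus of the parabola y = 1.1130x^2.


a = 1.1130
4a = 4.4520
focus = (0, 1/4.4520) = (0, 0.2246)

Focus = (0, 0.2246)


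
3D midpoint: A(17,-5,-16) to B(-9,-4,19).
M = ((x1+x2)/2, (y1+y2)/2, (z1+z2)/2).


Mx = (17- 9)/2 = 4.0000
My = (-5- 4)/2 = -4.5000
Mz = (-16+19)/2 = 1.5000

M = (4.0000, -4.5000, 1.5000)


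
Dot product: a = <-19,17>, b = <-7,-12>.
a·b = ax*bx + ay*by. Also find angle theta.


a·b = -19*(-7) + 17*(-12) = 133 - 204 = -71
|a| = sqrt(361+289) = 25.4951
|b| = sqrt(49+144) = 13.8924
cos(theta) = -71/(sqrt(650)*sqrt(193)) = -71/sqrt(125450) = -0.200458
theta = arccos(-71/sqrt(125450)) = 101.5637 degrees

a·b = -71, theta = 101.5637 deg


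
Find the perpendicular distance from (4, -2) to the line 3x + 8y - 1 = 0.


|3*4 + 8*(-2) - 1| = |-5| = 5
sqrt(9 + 64) = sqrt(73) = 8.5440
d = 5/sqrt(73) = 0.5852

0.5852


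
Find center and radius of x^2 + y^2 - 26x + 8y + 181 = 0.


h = -D/2 = 26/2 = 13
k = -E/2 = -8/2 = -4
r^2 = h^2 + k^2 - F = 169 + 16 - 181 = 4
r = 2

Center (13, -4), radius = 2


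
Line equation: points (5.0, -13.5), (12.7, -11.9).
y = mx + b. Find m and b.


m = (1.6)/(7.7) = 0.2078
b = y1 - m*x1 = -13.5 - (1.6*5.0)/(7.7) = -13.5 - 1.0390 = -14.5390

y = 0.2078x - 14.5390


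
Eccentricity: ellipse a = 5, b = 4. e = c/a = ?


c = sqrt(25-16) = sqrt(9) = 3.0000
e = c/a = 3/5 = 0.6000

e = 0.6000


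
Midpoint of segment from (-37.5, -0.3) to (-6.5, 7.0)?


Mx = (-37.5 - 6.5)/2 = -44.0/2 = -22.0000
My = (-0.3 + 7.0)/2 = 6.7/2 = 3.3500

(-22.0000, 3.3500)


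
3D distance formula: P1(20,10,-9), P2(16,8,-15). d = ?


dx=-4, dy=-2, dz=-6
d = sqrt(16+4+36) = sqrt(56) = 7.4833

7.4833


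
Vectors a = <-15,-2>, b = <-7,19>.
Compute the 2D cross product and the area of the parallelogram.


cross = -15*19 + 2*(-7) = -285 - 14 = -299
Parallelogram area = |-299| = 299

cross = -299, parallelogram area = 299


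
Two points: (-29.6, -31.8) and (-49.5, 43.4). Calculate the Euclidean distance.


dx = -49.5 + 29.6 = -19.9
dy = 43.4 + 31.8 = 75.2
d = sqrt(396.01 + 5655.04) = sqrt(6051.05) = 77.7885

77.7885


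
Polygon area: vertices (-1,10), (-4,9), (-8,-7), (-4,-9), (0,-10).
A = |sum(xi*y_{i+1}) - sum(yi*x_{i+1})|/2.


sum(xi*y_{i+1}) = -1*9 - 4*(-7) - 8*(-9) - 4*(-10) + 0*10 = 131
sum(yi*x_{i+1}) = 10*(-4) + 9*(-8) - 7*(-4) - 9*0 - 10*(-1) = -74
Area = |131 + 74|/2 = 205/2 = 102.5000

102.5000 sq units


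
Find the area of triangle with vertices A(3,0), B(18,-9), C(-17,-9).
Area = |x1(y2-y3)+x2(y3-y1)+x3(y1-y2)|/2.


3*(-9+ 9) = 0
18*(-9-0) = -162
-17*(0+ 9) = -153
sum = -315
Area = |-315|/2 = 157.5000

157.5000 sq units


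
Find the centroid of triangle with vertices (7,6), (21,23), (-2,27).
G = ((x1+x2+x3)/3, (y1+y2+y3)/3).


Gx = (7+21- 2)/3 = 26/3 = 8.6667
Gy = (6+23+27)/3 = 56/3 = 18.6667

G = (8.6667, 18.6667)


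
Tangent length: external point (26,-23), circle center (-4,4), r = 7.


d = sqrt((26+ 4)^2 + (-23-4)^2) = sqrt(900+729) = 40.3609
L = sqrt(1629.0000 - 49) = sqrt(1580.0000) = 39.7492

39.7492


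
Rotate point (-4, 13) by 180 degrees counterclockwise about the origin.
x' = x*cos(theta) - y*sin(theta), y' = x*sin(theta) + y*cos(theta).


cos(180) = -1, sin(180) = 0
x' = -4*(-1) - 13*0 = 4
y' = -4*0 + 13*(-1) = -13

(4, -13)


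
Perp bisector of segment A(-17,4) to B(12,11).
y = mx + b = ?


Midpoint = (-2.5, 7.5)
Slope of AB = dy/dx = 7/29 = 0.2414
Perp slope = -dx/dy = -29/7 = -4.1429
b = My - (perp slope)*Mx = 7.5 + (29*(-2.5))/7 = 7.5 - 10.3571 = -2.8571

y = -4.1429x - 2.8571


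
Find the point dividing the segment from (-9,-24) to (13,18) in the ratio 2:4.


Px = (2*13 + 4*(-9))/6 = -10/6 = -1.6667
Py = (2*18 + 4*(-24))/6 = -60/6 = -10.0000

P = (-1.6667, -10.0000)


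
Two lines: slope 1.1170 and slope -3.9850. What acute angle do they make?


m1-m2 = 5.102
1+m1*m2 = -3.451245
tan(theta) = |5.102/(-3.451245)| = 1.478307
theta = arctan(|5.102/(-3.451245)|) = 55.9236 degrees (acute angle)

55.9236 degrees


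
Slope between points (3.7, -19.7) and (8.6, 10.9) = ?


dy = 10.9 + 19.7 = 30.6
dx = 8.6 - 3.7 = 4.9
m = 30.6/4.9 = 6.2449

m = 6.2449


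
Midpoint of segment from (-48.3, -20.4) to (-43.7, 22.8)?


Mx = (-48.3 - 43.7)/2 = -92.0/2 = -46.0000
My = (-20.4 + 22.8)/2 = 2.4/2 = 1.2000

(-46.0000, 1.2000)


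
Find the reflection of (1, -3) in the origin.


Reflection rule for origin: (-x, -y)
(1, -3) -> (-1, 3)

(-1, 3)


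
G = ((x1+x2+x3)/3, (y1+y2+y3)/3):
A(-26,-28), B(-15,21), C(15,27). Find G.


Gx = (-26- 15+15)/3 = -26/3 = -8.6667
Gy = (-28+21+27)/3 = 20/3 = 6.6667

G = (-8.6667, 6.6667)


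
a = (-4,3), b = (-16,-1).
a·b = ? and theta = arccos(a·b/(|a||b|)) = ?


a·b = -4*(-16) + 3*(-1) = 64 - 3 = 61
|a| = sqrt(16+9) = 5.0000
|b| = sqrt(256+1) = 16.0312
cos(theta) = 61/(sqrt(25)*sqrt(257)) = 61/sqrt(6425) = 0.761015
theta = arccos(61/sqrt(6425)) = 40.4462 degrees

a·b = 61, theta = 40.4462 deg


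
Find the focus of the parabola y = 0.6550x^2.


a = 0.6550
4a = 2.6200
focus = (0, 1/2.6200) = (0, 0.3817)

Focus = (0, 0.3817)


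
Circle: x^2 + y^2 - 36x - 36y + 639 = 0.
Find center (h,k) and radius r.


h = -D/2 = 36/2 = 18
k = -E/2 = 36/2 = 18
r^2 = h^2 + k^2 - F = 324 + 324 - 639 = 9
r = 3

Center (18, 18), radius = 3


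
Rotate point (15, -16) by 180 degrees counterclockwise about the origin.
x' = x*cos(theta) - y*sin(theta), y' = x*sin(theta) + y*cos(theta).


cos(180) = -1, sin(180) = 0
x' = 15*(-1) + 16*0 = -15
y' = 15*0 - 16*(-1) = 16

(-15, 16)


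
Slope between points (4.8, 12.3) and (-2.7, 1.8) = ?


dy = 1.8 - 12.3 = -10.5
dx = -2.7 - 4.8 = -7.5
m = -10.5/(-7.5) = 1.4000

m = 1.4000


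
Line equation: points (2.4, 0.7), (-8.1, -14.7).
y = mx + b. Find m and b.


m = (-15.4)/(-10.5) = 1.4667
b = y1 - m*x1 = 0.7 - (-15.4*2.4)/(-10.5) = 0.7 - 3.5200 = -2.8200

y = 1.4667x - 2.8200


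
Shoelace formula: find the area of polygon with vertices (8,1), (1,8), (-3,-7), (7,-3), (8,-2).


sum(xi*y_{i+1}) = 8*8 + 1*(-7) - 3*(-3) + 7*(-2) + 8*1 = 60
sum(yi*x_{i+1}) = 1*1 + 8*(-3) - 7*7 - 3*8 - 2*8 = -112
Area = |60 + 112|/2 = 172/2 = 86.0000

86.0000 sq units


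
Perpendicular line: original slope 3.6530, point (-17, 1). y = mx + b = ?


Perpendicular slope = -1/m1 = -1/3.6530 = -0.2737
b2 = y0 - m2*x0 = 1 - 17/3.6530 = 1 - 4.6537 = -3.6537

y = -0.2737x - 3.6537


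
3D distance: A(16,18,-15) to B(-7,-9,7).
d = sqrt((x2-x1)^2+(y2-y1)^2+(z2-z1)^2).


dx=-23, dy=-27, dz=22
d = sqrt(529+729+484) = sqrt(1742) = 41.7373

41.7373


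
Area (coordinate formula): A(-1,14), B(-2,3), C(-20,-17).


-1*(3+ 17) = -20
-2*(-17-14) = 62
-20*(14-3) = -220
sum = -178
Area = |-178|/2 = 89.0000

89.0000 sq units


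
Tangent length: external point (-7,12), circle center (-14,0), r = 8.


d = sqrt((-7+ 14)^2 + (12-0)^2) = sqrt(49+144) = 13.8924
L = sqrt(193.0000 - 64) = sqrt(129.0000) = 11.3578

11.3578


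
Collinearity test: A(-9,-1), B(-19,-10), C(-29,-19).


-9*(-10+ 19) - 19*(-19+ 1) - 29*(-1+ 10)
= -81 + 342 - 261 = 0

Yes, collinear (determinant = 0)


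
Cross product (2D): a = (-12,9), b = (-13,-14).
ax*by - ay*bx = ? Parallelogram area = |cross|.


cross = -12*(-14) - 9*(-13) = 168 + 117 = 285
Parallelogram area = |285| = 285

cross = 285, parallelogram area = 285


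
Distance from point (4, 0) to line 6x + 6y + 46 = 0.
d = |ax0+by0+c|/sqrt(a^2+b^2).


|6*4 + 6*0 + 46| = |70| = 70
sqrt(36 + 36) = sqrt(72) = 8.4853
d = 70/sqrt(72) = 8.2496

8.2496


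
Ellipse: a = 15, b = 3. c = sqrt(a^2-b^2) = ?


c^2 = 15^2 - 3^2 = 225 - 9 = 216
c = sqrt(216) = 14.6969

c = 14.6969


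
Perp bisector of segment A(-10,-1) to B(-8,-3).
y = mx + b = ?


Midpoint = (-9, -2)
Slope of AB = dy/dx = -2/2 = -1.0000
Perp slope = -dx/dy = 2/2 = 1.0000
b = My - (perp slope)*Mx = -2 + (2*(-9))/(-2) = -2 + 9.0000 = 7.0000

y = 1.0000x + 7.0000


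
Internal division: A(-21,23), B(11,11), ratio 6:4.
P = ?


Px = (6*11 + 4*(-21))/10 = -18/10 = -1.8000
Py = (6*11 + 4*23)/10 = 158/10 = 15.8000

P = (-1.8000, 15.8000)


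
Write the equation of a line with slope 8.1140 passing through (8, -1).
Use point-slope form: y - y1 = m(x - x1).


y + 1 = 8.1140(x - 8)
y = 8.1140x - 1 - 8.1140*8
y = 8.1140x - 65.9120

y = 8.1140x - 65.9120


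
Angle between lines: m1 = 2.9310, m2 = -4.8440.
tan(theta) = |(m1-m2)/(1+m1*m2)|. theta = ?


m1-m2 = 7.775
1+m1*m2 = -13.197764
tan(theta) = |7.775/(-13.197764)| = 0.589115
theta = arctan(|7.775/(-13.197764)|) = 30.5030 degrees (acute angle)

30.5030 degrees


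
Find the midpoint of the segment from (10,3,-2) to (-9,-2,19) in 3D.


Mx = (10- 9)/2 = 0.5000
My = (3- 2)/2 = 0.5000
Mz = (-2+19)/2 = 8.5000

M = (0.5000, 0.5000, 8.5000)


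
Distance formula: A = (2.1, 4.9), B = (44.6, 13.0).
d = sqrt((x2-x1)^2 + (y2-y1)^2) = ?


dx = 44.6 - 2.1 = 42.5
dy = 13.0 - 4.9 = 8.1
d = sqrt(1806.25 + 65.61) = sqrt(1871.86) = 43.2650

43.2650


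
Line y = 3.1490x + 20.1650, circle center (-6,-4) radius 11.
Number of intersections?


Substitute y = 3.1490x + 20.1650: (x+ 6)^2 + (3.1490x+20.1650+ 4)^2 = 121
Expand to Ax^2 + Bx + C = 0, where b-k = 24.165
A = 1+m^2 = 10.916201
B = 2(m(b-k) - h) = 2(3.1490*24.165 + 6) = 164.19117
C = h^2 + (b-k)^2 - r^2 = 36 + 583.947225 - 121 = 498.947225
disc = B^2-4AC = 26958.7403 - 21786.4328 = 5172.3075
disc > 0

2 intersection points


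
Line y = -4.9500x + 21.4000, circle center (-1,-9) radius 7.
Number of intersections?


Substitute y = -4.9500x + 21.4000: (x+ 1)^2 + (-4.9500x+21.4000+ 9)^2 = 49
Expand to Ax^2 + Bx + C = 0, where b-k = 30.4
A = 1+m^2 = 25.5025
B = 2(m(b-k) - h) = 2(-4.9500*30.4 + 1) = -298.96
C = h^2 + (b-k)^2 - r^2 = 1 + 924.16 - 49 = 876.16
disc = B^2-4AC = 89377.0816 - 89377.0816 = 0
disc = 0

1 intersection point (tangent)


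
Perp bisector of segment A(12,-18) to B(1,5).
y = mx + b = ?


Midpoint = (6.5, -6.5)
Slope of AB = dy/dx = 23/(-11) = -2.0909
Perp slope = -dx/dy = 11/23 = 0.4783
b = My - (perp slope)*Mx = -6.5 + (-11*6.5)/23 = -6.5 - 3.1087 = -9.6087

y = 0.4783x - 9.6087


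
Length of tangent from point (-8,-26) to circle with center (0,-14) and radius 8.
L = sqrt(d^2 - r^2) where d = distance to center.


d = sqrt((-8-0)^2 + (-26+ 14)^2) = sqrt(64+144) = 14.4222
L = sqrt(208.0000 - 64) = sqrt(144.0000) = 12.0000

12.0000


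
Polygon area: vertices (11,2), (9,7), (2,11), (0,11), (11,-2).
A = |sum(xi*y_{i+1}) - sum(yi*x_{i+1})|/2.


sum(xi*y_{i+1}) = 11*7 + 9*11 + 2*11 + 0*(-2) + 11*2 = 220
sum(yi*x_{i+1}) = 2*9 + 7*2 + 11*0 + 11*11 - 2*11 = 131
Area = |220 - 131|/2 = 89/2 = 44.5000

44.5000 sq units


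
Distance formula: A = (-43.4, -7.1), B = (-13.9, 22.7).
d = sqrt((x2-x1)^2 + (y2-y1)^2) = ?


dx = -13.9 + 43.4 = 29.5
dy = 22.7 + 7.1 = 29.8
d = sqrt(870.25 + 888.04) = sqrt(1758.29) = 41.9320

41.9320


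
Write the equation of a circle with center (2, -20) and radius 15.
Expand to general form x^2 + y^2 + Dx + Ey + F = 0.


(x-2)^2 + (y+ 20)^2 = 15^2
D = -2h = -4, E = -2k = 40
F = h^2+k^2-r^2 = 4+400-225 = 179

x^2 + y^2 - 4x + 40y + 179 = 0


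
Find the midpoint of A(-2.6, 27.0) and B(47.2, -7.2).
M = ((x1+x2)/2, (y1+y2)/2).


Mx = (-2.6 + 47.2)/2 = 44.6/2 = 22.3000
My = (27.0 - 7.2)/2 = 19.8/2 = 9.9000

(22.3000, 9.9000)


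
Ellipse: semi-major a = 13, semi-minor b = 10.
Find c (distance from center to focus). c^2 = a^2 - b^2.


c^2 = 13^2 - 10^2 = 169 - 100 = 69
c = sqrt(69) = 8.3066

c = 8.3066


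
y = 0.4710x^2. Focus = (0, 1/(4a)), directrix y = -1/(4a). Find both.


a = 0.4710
1/(4a) = 0.5308
Focus = (0, 0.5308)
Directrix: y = -0.5308

Focus = (0, 0.5308), Directrix: y = -0.5308


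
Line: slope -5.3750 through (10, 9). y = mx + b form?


y - 9 = -5.3750(x - 10)
y = -5.3750x + 9 + 5.3750*10
y = -5.3750x + 62.7500

y = -5.3750x + 62.7500


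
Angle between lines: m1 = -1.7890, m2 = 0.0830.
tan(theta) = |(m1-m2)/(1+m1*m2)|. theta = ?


m1-m2 = -1.872
1+m1*m2 = 0.851513
tan(theta) = |-1.872/0.851513| = 2.198440
theta = arctan(|-1.872/0.851513|) = 65.5407 degrees (acute angle)

65.5407 degrees


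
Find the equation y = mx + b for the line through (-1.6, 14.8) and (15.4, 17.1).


m = (2.3)/(17.0) = 0.1353
b = y1 - m*x1 = 14.8 - (2.3*(-1.6))/(17.0) = 14.8 + 0.2165 = 15.0165

y = 0.1353x + 15.0165


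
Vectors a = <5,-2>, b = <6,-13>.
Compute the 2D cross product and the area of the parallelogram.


cross = 5*(-13) + 2*6 = -65 + 12 = -53
Parallelogram area = |-53| = 53

cross = -53, parallelogram area = 53


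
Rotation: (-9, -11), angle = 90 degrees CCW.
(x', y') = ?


cos(90) = 0, sin(90) = 1
x' = -9*0 + 11*1 = 11
y' = -9*1 - 11*0 = -9

(11, -9)


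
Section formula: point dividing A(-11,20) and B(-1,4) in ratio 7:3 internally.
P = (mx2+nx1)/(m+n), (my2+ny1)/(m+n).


Px = (7*(-1) + 3*(-11))/10 = -40/10 = -4.0000
Py = (7*4 + 3*20)/10 = 88/10 = 8.8000

P = (-4.0000, 8.8000)


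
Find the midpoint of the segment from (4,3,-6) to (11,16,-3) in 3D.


Mx = (4+11)/2 = 7.5000
My = (3+16)/2 = 9.5000
Mz = (-6- 3)/2 = -4.5000

M = (7.5000, 9.5000, -4.5000)


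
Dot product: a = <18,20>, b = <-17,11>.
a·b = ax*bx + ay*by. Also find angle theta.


a·b = 18*(-17) + 20*11 = -306 + 220 = -86
|a| = sqrt(324+400) = 26.9072
|b| = sqrt(289+121) = 20.2485
cos(theta) = -86/(sqrt(724)*sqrt(410)) = -86/sqrt(296840) = -0.157847
theta = arccos(-86/sqrt(296840)) = 99.0820 degrees

a·b = -86, theta = 99.0820 deg


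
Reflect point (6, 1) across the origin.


Reflection rule for origin: (-x, -y)
(6, 1) -> (-6, -1)

(-6, -1)


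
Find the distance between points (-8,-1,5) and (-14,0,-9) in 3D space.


dx=-6, dy=1, dz=-14
d = sqrt(36+1+196) = sqrt(233) = 15.2643

15.2643


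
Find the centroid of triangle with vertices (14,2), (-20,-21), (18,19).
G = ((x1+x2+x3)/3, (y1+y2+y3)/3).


Gx = (14- 20+18)/3 = 12/3 = 4.0000
Gy = (2- 21+19)/3 = 0/3 = 0

G = (4.0000, 0)


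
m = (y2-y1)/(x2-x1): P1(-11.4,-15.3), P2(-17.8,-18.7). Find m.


dy = -18.7 + 15.3 = -3.4
dx = -17.8 + 11.4 = -6.4
m = -3.4/(-6.4) = 0.5312

m = 0.5312


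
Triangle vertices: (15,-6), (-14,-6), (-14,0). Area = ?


15*(-6-0) = -90
-14*(0+ 6) = -84
-14*(-6+ 6) = 0
sum = -174
Area = |-174|/2 = 87.0000

87.0000 sq units


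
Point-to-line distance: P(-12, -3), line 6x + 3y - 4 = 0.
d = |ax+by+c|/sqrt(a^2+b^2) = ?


|6*(-12) + 3*(-3) - 4| = |-85| = 85
sqrt(36 + 9) = sqrt(45) = 6.7082
d = 85/sqrt(45) = 12.6711

12.6711


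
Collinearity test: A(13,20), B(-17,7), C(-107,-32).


13*(7+ 32) - 17*(-32-20) - 107*(20-7)
= 507 + 884 - 1391 = 0

Yes, collinear (determinant = 0)


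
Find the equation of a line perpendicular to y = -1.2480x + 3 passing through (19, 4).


Perpendicular slope = -1/m1 = -1/(-1.2480) = 0.8013
b2 = y0 - m2*x0 = 4 + 19/(-1.2480) = 4 - 15.2244 = -11.2244

y = 0.8013x - 11.2244


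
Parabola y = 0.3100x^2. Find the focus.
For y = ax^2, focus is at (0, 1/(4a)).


a = 0.3100
4a = 1.2400
focus = (0, 1/1.2400) = (0, 0.8065)

Focus = (0, 0.8065)


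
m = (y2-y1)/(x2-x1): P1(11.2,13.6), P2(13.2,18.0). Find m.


dy = 18.0 - 13.6 = 4.4
dx = 13.2 - 11.2 = 2.0
m = 4.4/2.0 = 2.2000

m = 2.2000


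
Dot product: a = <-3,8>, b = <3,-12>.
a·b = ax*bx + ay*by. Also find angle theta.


a·b = -3*3 + 8*(-12) = -9 - 96 = -105
|a| = sqrt(9+64) = 8.5440
|b| = sqrt(9+144) = 12.3693
cos(theta) = -105/(sqrt(73)*sqrt(153)) = -105/sqrt(11169) = -0.993533
theta = arccos(-105/sqrt(11169)) = 173.4802 degrees

a·b = -105, theta = 173.4802 deg


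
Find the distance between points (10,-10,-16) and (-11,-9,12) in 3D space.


dx=-21, dy=1, dz=28
d = sqrt(441+1+784) = sqrt(1226) = 35.0143

35.0143


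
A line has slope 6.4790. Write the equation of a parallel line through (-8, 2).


Parallel lines have equal slopes.
m2 = 6.4790
b2 = 2 - 6.4790*(-8) = 53.8320

y = 6.4790x + 53.8320


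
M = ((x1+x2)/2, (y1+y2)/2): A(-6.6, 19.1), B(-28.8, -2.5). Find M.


Mx = (-6.6 - 28.8)/2 = -35.4/2 = -17.7000
My = (19.1 - 2.5)/2 = 16.6/2 = 8.3000

(-17.7000, 8.3000)


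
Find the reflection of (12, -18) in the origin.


Reflection rule for origin: (-x, -y)
(12, -18) -> (-12, 18)

(-12, 18)


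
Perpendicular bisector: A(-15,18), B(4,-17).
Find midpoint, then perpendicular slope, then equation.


Midpoint = (-5.5, 0.5)
Slope of AB = dy/dx = -35/19 = -1.8421
Perp slope = -dx/dy = 19/35 = 0.5429
b = My - (perp slope)*Mx = 0.5 + (19*(-5.5))/(-35) = 0.5 + 2.9857 = 3.4857

y = 0.5429x + 3.4857


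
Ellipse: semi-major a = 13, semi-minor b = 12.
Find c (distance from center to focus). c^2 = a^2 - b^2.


c^2 = 13^2 - 12^2 = 169 - 144 = 25
c = sqrt(25) = 5.0000

c = 5.0000


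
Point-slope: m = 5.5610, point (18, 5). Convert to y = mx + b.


y - 5 = 5.5610(x - 18)
y = 5.5610x + 5 - 5.5610*18
y = 5.5610x - 95.0980

y = 5.5610x - 95.0980


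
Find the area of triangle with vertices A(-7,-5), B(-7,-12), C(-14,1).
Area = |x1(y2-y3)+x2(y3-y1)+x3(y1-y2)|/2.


-7*(-12-1) = 91
-7*(1+ 5) = -42
-14*(-5+ 12) = -98
sum = -49
Area = |-49|/2 = 24.5000

24.5000 sq units


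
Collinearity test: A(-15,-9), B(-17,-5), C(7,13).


-15*(-5-13) - 17*(13+ 9) + 7*(-9+ 5)
= 270 - 374 - 28 = -132

No, not collinear (determinant = -132)


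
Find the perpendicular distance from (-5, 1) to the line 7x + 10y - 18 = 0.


|7*(-5) + 10*1 - 18| = |-43| = 43
sqrt(49 + 100) = sqrt(149) = 12.2066
d = 43/sqrt(149) = 3.5227

3.5227


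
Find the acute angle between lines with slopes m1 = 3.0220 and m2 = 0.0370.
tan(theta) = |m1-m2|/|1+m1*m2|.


m1-m2 = 2.985
1+m1*m2 = 1.111814
tan(theta) = |2.985/1.111814| = 2.684802
theta = arctan(|2.985/1.111814|) = 69.5713 degrees (acute angle)

69.5713 degrees


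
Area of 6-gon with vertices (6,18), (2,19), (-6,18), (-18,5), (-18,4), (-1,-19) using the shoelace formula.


sum(xi*y_{i+1}) = 6*19 + 2*18 - 6*5 - 18*4 - 18*(-19) - 1*18 = 372
sum(yi*x_{i+1}) = 18*2 + 19*(-6) + 18*(-18) + 5*(-18) + 4*(-1) - 19*6 = -610
Area = |372 + 610|/2 = 982/2 = 491.0000

491.0000 sq units


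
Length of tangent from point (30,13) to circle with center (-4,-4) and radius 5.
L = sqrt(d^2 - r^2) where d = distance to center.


d = sqrt((30+ 4)^2 + (13+ 4)^2) = sqrt(1156+289) = 38.0132
L = sqrt(1445.0000 - 25) = sqrt(1420.0000) = 37.6829

37.6829


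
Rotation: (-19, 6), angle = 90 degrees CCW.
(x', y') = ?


cos(90) = 0, sin(90) = 1
x' = -19*0 - 6*1 = -6
y' = -19*1 + 6*0 = -19

(-6, -19)


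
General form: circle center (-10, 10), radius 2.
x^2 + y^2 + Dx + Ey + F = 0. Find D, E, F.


(x+ 10)^2 + (y-10)^2 = 2^2
D = -2h = 20, E = -2k = -20
F = h^2+k^2-r^2 = 100+100-4 = 196

D = 20, E = -20, F = 196


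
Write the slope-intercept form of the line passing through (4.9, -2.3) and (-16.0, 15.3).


m = (17.6)/(-20.9) = -0.8421
b = y1 - m*x1 = -2.3 - (17.6*4.9)/(-20.9) = -2.3 + 4.1263 = 1.8263

y = -0.8421x + 1.8263


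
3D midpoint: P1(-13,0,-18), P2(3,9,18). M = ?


Mx = (-13+3)/2 = -5.0000
My = (0+9)/2 = 4.5000
Mz = (-18+18)/2 = 0

M = (-5.0000, 4.5000, 0)


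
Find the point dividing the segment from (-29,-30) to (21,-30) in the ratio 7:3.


Px = (7*21 + 3*(-29))/10 = 60/10 = 6.0000
Py = (7*(-30) + 3*(-30))/10 = -300/10 = -30.0000

P = (6.0000, -30.0000)


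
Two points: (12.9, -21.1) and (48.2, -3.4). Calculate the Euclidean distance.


dx = 48.2 - 12.9 = 35.3
dy = -3.4 + 21.1 = 17.7
d = sqrt(1246.09 + 313.29) = sqrt(1559.38) = 39.4890

39.4890


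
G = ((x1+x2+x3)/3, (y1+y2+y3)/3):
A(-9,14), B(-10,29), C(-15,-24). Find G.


Gx = (-9- 10- 15)/3 = -34/3 = -11.3333
Gy = (14+29- 24)/3 = 19/3 = 6.3333

G = (-11.3333, 6.3333)


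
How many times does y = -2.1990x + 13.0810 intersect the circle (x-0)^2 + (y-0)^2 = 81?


Substitute y = -2.1990x + 13.0810: (x-0)^2 + (-2.1990x+13.0810-0)^2 = 81
Expand to Ax^2 + Bx + C = 0, where b-k = 13.081
A = 1+m^2 = 5.835601
B = 2(m(b-k) - h) = 2(-2.1990*13.081 - 0) = -57.530238
C = h^2 + (b-k)^2 - r^2 = 0 + 171.112561 - 81 = 90.112561
disc = B^2-4AC = 3309.7283 - 2103.4438 = 1206.2845
disc > 0

2 intersection points


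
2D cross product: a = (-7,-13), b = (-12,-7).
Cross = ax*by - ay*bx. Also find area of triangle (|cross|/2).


cross = -7*(-7) + 13*(-12) = 49 - 156 = -107
Triangle area = |-107|/2 = 107/2 = 53.5000

cross = -107, triangle area = 53.5000


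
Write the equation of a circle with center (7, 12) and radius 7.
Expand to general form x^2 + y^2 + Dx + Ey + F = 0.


(x-7)^2 + (y-12)^2 = 7^2
D = -2h = -14, E = -2k = -24
F = h^2+k^2-r^2 = 49+144-49 = 144

x^2 + y^2 - 14x - 24y + 144 = 0


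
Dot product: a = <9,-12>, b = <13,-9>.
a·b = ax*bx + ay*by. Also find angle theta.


a·b = 9*13 - 12*(-9) = 117 + 108 = 225
|a| = sqrt(81+144) = 15.0000
|b| = sqrt(169+81) = 15.8114
cos(theta) = 225/(sqrt(225)*sqrt(250)) = 225/sqrt(56250) = 0.948683
theta = arccos(225/sqrt(56250)) = 18.4349 degrees

a·b = 225, theta = 18.4349 deg


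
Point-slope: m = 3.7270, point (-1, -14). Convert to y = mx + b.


y + 14 = 3.7270(x + 1)
y = 3.7270x - 14 - 3.7270*(-1)
y = 3.7270x - 10.2730

y = 3.7270x - 10.2730


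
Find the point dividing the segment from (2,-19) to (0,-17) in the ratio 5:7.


Px = (5*0 + 7*2)/12 = 14/12 = 1.1667
Py = (5*(-17) + 7*(-19))/12 = -218/12 = -18.1667

P = (1.1667, -18.1667)


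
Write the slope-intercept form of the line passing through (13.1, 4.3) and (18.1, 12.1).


m = (7.8)/(5) = 1.5600
b = y1 - m*x1 = 4.3 - (7.8*13.1)/(5) = 4.3 - 20.4360 = -16.1360

y = 1.5600x - 16.1360


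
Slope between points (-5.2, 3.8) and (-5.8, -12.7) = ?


dy = -12.7 - 3.8 = -16.5
dx = -5.8 + 5.2 = -0.6
m = -16.5/(-0.6) = 27.5000

m = 27.5000


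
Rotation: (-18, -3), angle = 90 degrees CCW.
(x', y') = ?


cos(90) = 0, sin(90) = 1
x' = -18*0 + 3*1 = 3
y' = -18*1 - 3*0 = -18

(3, -18)


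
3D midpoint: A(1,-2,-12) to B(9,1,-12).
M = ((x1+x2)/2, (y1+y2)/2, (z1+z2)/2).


Mx = (1+9)/2 = 5.0000
My = (-2+1)/2 = -0.5000
Mz = (-12- 12)/2 = -12.0000

M = (5.0000, -0.5000, -12.0000)


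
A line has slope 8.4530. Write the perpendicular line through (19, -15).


Perpendicular slope = -1/m1 = -1/8.4530 = -0.1183
b2 = y0 - m2*x0 = -15 + 19/8.4530 = -15 + 2.2477 = -12.7523

y = -0.1183x - 12.7523


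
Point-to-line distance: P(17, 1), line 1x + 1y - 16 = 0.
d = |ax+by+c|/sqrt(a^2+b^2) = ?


|1*17 + 1*1 - 16| = |2| = 2
sqrt(1 + 1) = sqrt(2) = 1.4142
d = 2/sqrt(2) = 1.4142

1.4142


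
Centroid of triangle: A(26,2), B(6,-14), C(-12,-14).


Gx = (26+6- 12)/3 = 20/3 = 6.6667
Gy = (2- 14- 14)/3 = -26/3 = -8.6667

G = (6.6667, -8.6667)


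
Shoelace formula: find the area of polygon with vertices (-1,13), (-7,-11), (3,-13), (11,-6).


sum(xi*y_{i+1}) = -1*(-11) - 7*(-13) + 3*(-6) + 11*13 = 227
sum(yi*x_{i+1}) = 13*(-7) - 11*3 - 13*11 - 6*(-1) = -261
Area = |227 + 261|/2 = 488/2 = 244.0000

244.0000 sq units


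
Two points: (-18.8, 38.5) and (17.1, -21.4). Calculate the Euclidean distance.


dx = 17.1 + 18.8 = 35.9
dy = -21.4 - 38.5 = -59.9
d = sqrt(1288.81 + 3588.01) = sqrt(4876.82) = 69.8342

69.8342


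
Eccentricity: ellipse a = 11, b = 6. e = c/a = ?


c = sqrt(121-36) = sqrt(85) = 9.2195
e = c/a = sqrt(85)/11 = 0.8381

e = 0.8381


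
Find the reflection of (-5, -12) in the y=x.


Reflection rule for y=x: (y, x)
(-5, -12) -> (-12, -5)

(-12, -5)


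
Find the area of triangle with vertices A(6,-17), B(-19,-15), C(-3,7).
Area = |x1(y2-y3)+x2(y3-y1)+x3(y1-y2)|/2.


6*(-15-7) = -132
-19*(7+ 17) = -456
-3*(-17+ 15) = 6
sum = -582
Area = |-582|/2 = 291.0000

291.0000 sq units


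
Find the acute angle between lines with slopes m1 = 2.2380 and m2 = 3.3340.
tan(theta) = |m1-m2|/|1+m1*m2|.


m1-m2 = -1.096
1+m1*m2 = 8.461492
tan(theta) = |-1.096/8.461492| = 0.129528
theta = arctan(|-1.096/8.461492|) = 7.3803 degrees (acute angle)

7.3803 degrees


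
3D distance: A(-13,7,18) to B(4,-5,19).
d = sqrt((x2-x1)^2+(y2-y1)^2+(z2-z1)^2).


dx=17, dy=-12, dz=1
d = sqrt(289+144+1) = sqrt(434) = 20.8327

20.8327


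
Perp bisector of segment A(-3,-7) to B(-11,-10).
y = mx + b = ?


Midpoint = (-7, -8.5)
Slope of AB = dy/dx = -3/(-8) = 0.3750
Perp slope = -dx/dy = -8/3 = -2.6667
b = My - (perp slope)*Mx = -8.5 + (-8*(-7))/(-3) = -8.5 - 18.6667 = -27.1667

y = -2.6667x - 27.1667


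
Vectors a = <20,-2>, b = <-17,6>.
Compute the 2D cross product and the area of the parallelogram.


cross = 20*6 + 2*(-17) = 120 - 34 = 86
Parallelogram area = |86| = 86

cross = 86, parallelogram area = 86


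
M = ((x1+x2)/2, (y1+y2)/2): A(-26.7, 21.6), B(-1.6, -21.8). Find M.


Mx = (-26.7 - 1.6)/2 = -28.3/2 = -14.1500
My = (21.6 - 21.8)/2 = -0.2/2 = -0.1000

(-14.1500, -0.1000)


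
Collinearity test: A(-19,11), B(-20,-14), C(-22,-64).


-19*(-14+ 64) - 20*(-64-11) - 22*(11+ 14)
= -950 + 1500 - 550 = 0

Yes, collinear (determinant = 0)


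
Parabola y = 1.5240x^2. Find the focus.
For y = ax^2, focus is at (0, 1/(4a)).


a = 1.5240
4a = 6.0960
focus = (0, 1/6.0960) = (0, 0.1640)

Focus = (0, 0.1640)


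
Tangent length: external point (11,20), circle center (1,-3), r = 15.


d = sqrt((11-1)^2 + (20+ 3)^2) = sqrt(100+529) = 25.0799
L = sqrt(629.0000 - 225) = sqrt(404.0000) = 20.0998

20.0998


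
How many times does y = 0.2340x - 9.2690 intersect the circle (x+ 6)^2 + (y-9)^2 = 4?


Substitute y = 0.2340x - 9.2690: (x+ 6)^2 + (0.2340x- 9.2690-9)^2 = 4
Expand to Ax^2 + Bx + C = 0, where b-k = -18.269
A = 1+m^2 = 1.054756
B = 2(m(b-k) - h) = 2(0.2340*(-18.269) + 6) = 3.450108
C = h^2 + (b-k)^2 - r^2 = 36 + 333.756361 - 4 = 365.756361
disc = B^2-4AC = 11.9032 - 1543.1349 = -1531.2317
disc < 0

0 intersection points


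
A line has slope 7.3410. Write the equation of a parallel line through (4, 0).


Parallel lines have equal slopes.
m2 = 7.3410
b2 = 0 - 7.3410*4 = -29.3640

y = 7.3410x - 29.3640


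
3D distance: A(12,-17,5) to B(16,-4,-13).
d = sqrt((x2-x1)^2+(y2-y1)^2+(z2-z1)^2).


dx=4, dy=13, dz=-18
d = sqrt(16+169+324) = sqrt(509) = 22.5610

22.5610


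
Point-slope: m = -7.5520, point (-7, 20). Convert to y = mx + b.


y - 20 = -7.5520(x + 7)
y = -7.5520x + 20 + 7.5520*(-7)
y = -7.5520x - 32.8640

y = -7.5520x - 32.8640


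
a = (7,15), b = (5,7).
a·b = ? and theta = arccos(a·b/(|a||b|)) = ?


a·b = 7*5 + 15*7 = 35 + 105 = 140
|a| = sqrt(49+225) = 16.5529
|b| = sqrt(25+49) = 8.6023
cos(theta) = 140/(sqrt(274)*sqrt(74)) = 140/sqrt(20276) = 0.983189
theta = arccos(140/sqrt(20276)) = 10.5208 degrees

a·b = 140, theta = 10.5208 deg


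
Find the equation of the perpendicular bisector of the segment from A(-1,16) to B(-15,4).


Midpoint = (-8, 10)
Slope of AB = dy/dx = -12/(-14) = 0.8571
Perp slope = -dx/dy = -14/12 = -1.1667
b = My - (perp slope)*Mx = 10 + (-14*(-8))/(-12) = 10 - 9.3333 = 0.6667

y = -1.1667x + 0.6667


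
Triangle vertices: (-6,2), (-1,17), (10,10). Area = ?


-6*(17-10) = -42
-1*(10-2) = -8
10*(2-17) = -150
sum = -200
Area = |-200|/2 = 100.0000

100.0000 sq units


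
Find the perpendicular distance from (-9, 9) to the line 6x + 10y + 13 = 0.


|6*(-9) + 10*9 + 13| = |49| = 49
sqrt(36 + 100) = sqrt(136) = 11.6619
d = 49/sqrt(136) = 4.2017

4.2017


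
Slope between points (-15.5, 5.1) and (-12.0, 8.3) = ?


dy = 8.3 - 5.1 = 3.2
dx = -12.0 + 15.5 = 3.5
m = 3.2/3.5 = 0.9143

m = 0.9143


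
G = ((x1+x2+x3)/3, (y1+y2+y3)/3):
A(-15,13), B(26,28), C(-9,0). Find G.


Gx = (-15+26- 9)/3 = 2/3 = 0.6667
Gy = (13+28+0)/3 = 41/3 = 13.6667

G = (0.6667, 13.6667)


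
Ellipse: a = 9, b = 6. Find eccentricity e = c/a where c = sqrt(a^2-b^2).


c = sqrt(81-36) = sqrt(45) = 6.7082
e = c/a = sqrt(45)/9 = 0.7454

e = 0.7454


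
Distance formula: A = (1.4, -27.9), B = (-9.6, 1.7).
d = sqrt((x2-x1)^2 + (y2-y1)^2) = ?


dx = -9.6 - 1.4 = -11.0
dy = 1.7 + 27.9 = 29.6
d = sqrt(121.0 + 876.16) = sqrt(997.16) = 31.5778

31.5778


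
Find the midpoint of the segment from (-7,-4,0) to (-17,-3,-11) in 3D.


Mx = (-7- 17)/2 = -12.0000
My = (-4- 3)/2 = -3.5000
Mz = (0- 11)/2 = -5.5000

M = (-12.0000, -3.5000, -5.5000)


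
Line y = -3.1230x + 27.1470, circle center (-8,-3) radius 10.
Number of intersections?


Substitute y = -3.1230x + 27.1470: (x+ 8)^2 + (-3.1230x+27.1470+ 3)^2 = 100
Expand to Ax^2 + Bx + C = 0, where b-k = 30.147
A = 1+m^2 = 10.753129
B = 2(m(b-k) - h) = 2(-3.1230*30.147 + 8) = -172.298162
C = h^2 + (b-k)^2 - r^2 = 64 + 908.841609 - 100 = 872.841609
disc = B^2-4AC = 29686.6566 - 37543.1137 = -7856.4571
disc < 0

0 intersection points


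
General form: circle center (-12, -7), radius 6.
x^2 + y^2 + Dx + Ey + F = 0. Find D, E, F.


(x+ 12)^2 + (y+ 7)^2 = 6^2
D = -2h = 24, E = -2k = 14
F = h^2+k^2-r^2 = 144+49-36 = 157

D = 24, E = 14, F = 157


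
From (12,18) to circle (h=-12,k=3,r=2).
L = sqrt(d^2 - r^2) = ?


d = sqrt((12+ 12)^2 + (18-3)^2) = sqrt(576+225) = 28.3019
L = sqrt(801.0000 - 4) = sqrt(797.0000) = 28.2312

28.2312


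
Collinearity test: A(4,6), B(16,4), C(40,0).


4*(4-0) + 16*(0-6) + 40*(6-4)
= 16 - 96 + 80 = 0

Yes, collinear (determinant = 0)


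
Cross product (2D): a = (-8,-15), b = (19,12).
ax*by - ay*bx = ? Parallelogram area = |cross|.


cross = -8*12 + 15*19 = -96 + 285 = 189
Parallelogram area = |189| = 189

cross = 189, parallelogram area = 189


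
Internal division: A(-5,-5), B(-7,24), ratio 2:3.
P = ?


Px = (2*(-7) + 3*(-5))/5 = -29/5 = -5.8000
Py = (2*24 + 3*(-5))/5 = 33/5 = 6.6000

P = (-5.8000, 6.6000)


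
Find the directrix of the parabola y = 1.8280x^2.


a = 1.8280
1/(4a) = 0.1368
directrix: y = -0.1368 = -0.1368

y = -0.1368


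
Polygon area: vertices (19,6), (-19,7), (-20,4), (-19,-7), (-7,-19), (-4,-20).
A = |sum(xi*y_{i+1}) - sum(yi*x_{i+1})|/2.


sum(xi*y_{i+1}) = 19*7 - 19*4 - 20*(-7) - 19*(-19) - 7*(-20) - 4*6 = 674
sum(yi*x_{i+1}) = 6*(-19) + 7*(-20) + 4*(-19) - 7*(-7) - 19*(-4) - 20*19 = -585
Area = |674 + 585|/2 = 1259/2 = 629.5000

629.5000 sq units


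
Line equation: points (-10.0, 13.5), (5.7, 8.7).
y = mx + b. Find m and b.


m = (-4.8)/(15.7) = -0.3057
b = y1 - m*x1 = 13.5 - (-4.8*(-10.0))/(15.7) = 13.5 - 3.0573 = 10.4427

y = -0.3057x + 10.4427


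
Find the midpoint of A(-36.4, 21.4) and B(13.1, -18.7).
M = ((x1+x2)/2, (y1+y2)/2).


Mx = (-36.4 + 13.1)/2 = -23.3/2 = -11.6500
My = (21.4 - 18.7)/2 = 2.7/2 = 1.3500

(-11.6500, 1.3500)


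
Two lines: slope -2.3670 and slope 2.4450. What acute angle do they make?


m1-m2 = -4.812
1+m1*m2 = -4.787315
tan(theta) = |-4.812/(-4.787315)| = 1.005156
theta = arctan(|-4.812/(-4.787315)|) = 45.1473 degrees (acute angle)

45.1473 degrees


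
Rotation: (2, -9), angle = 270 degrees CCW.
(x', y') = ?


cos(270) = 0, sin(270) = -1
x' = 2*0 + 9*(-1) = -9
y' = 2*(-1) - 9*0 = -2

(-9, -2)


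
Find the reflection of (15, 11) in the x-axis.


Reflection rule for x-axis: (x, -y)
(15, 11) -> (15, -11)

(15, -11)


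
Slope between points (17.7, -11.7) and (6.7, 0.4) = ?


dy = 0.4 + 11.7 = 12.1
dx = 6.7 - 17.7 = -11.0
m = 12.1/(-11.0) = -1.1000

m = -1.1000


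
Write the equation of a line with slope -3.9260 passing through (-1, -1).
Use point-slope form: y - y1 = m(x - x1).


y + 1 = -3.9260(x + 1)
y = -3.9260x - 1 + 3.9260*(-1)
y = -3.9260x - 4.9260

y = -3.9260x - 4.9260


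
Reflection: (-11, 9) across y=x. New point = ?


Reflection rule for y=x: (y, x)
(-11, 9) -> (9, -11)

(9, -11)


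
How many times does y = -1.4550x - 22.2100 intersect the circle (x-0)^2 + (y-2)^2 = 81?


Substitute y = -1.4550x - 22.2100: (x-0)^2 + (-1.4550x- 22.2100-2)^2 = 81
Expand to Ax^2 + Bx + C = 0, where b-k = -24.21
A = 1+m^2 = 3.117025
B = 2(m(b-k) - h) = 2(-1.4550*(-24.21) - 0) = 70.4511
C = h^2 + (b-k)^2 - r^2 = 0 + 586.1241 - 81 = 505.1241
disc = B^2-4AC = 4963.3575 - 6297.9378 = -1334.5803
disc < 0

0 intersection points


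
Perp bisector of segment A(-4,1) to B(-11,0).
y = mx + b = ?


Midpoint = (-7.5, 0.5)
Slope of AB = dy/dx = -1/(-7) = 0.1429
Perp slope = -dx/dy = -7/1 = -7.0000
b = My - (perp slope)*Mx = 0.5 + (-7*(-7.5))/(-1) = 0.5 - 52.5000 = -52.0000

y = -7.0000x - 52.0000


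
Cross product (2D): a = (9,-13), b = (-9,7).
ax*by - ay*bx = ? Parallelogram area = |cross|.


cross = 9*7 + 13*(-9) = 63 - 117 = -54
Parallelogram area = |-54| = 54

cross = -54, parallelogram area = 54


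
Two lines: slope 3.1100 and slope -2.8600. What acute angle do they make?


m1-m2 = 5.97
1+m1*m2 = -7.8946
tan(theta) = |5.97/(-7.8946)| = 0.756213
theta = arctan(|5.97/(-7.8946)|) = 37.0970 degrees (acute angle)

37.0970 degrees


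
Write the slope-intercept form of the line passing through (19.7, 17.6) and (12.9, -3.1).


m = (-20.7)/(-6.8) = 3.0441
b = y1 - m*x1 = 17.6 - (-20.7*19.7)/(-6.8) = 17.6 - 59.9691 = -42.3691

y = 3.0441x - 42.3691


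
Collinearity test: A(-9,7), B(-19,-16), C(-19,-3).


-9*(-16+ 3) - 19*(-3-7) - 19*(7+ 16)
= 117 + 190 - 437 = -130

No, not collinear (determinant = -130)


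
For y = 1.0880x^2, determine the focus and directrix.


a = 1.0880
1/(4a) = 0.2298
Focus = (0, 0.2298)
Directrix: y = -0.2298

Focus = (0, 0.2298), Directrix: y = -0.2298


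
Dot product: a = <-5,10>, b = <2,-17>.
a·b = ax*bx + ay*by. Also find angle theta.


a·b = -5*2 + 10*(-17) = -10 - 170 = -180
|a| = sqrt(25+100) = 11.1803
|b| = sqrt(4+289) = 17.1172
cos(theta) = -180/(sqrt(125)*sqrt(293)) = -180/sqrt(36625) = -0.940554
theta = arccos(-180/sqrt(36625)) = 160.1448 degrees

a·b = -180, theta = 160.1448 deg
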